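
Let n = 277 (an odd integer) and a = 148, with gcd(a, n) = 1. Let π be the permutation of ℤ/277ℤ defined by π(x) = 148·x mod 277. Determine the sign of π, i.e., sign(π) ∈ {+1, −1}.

-1

Trace 41: π^k(41) = [41, 251, 30, 8, 76, 168, 211] for k=0..6.
The orbit structure of x ↦ 148x mod 277: 4 orbits of sizes [92, 92, 92, 1].
sign(π) = (−1)^{n − #cycles} = (−1)^{277−4} = (−1)^273 = -1.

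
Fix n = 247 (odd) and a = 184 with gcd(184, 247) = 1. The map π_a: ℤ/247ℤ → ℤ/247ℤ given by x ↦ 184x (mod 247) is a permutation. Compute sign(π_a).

+1

Orbit of 15 under x↦184x: [15, 43, 8, 237, 136, 77, 89]… (length divides ord_247(184)).
9 cycles of lengths [36, 36, 36, 36, 36, 36, 18, 12, 1].
sign(π) = (−1)^{n − #cycles} = (−1)^{247−9} = (−1)^238 = +1.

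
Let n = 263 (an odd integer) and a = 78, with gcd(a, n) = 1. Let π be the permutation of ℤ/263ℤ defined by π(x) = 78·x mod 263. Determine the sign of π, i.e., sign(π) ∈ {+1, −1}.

Orbit of 2 under x↦78x: [2, 156, 70, 200, 83, 162, 12]… (length divides ord_263(78)).
Cycle type of π: 131×2 + 1; total 3 cycles.
3 cycles on 263: each ℓ→(−1)^(ℓ−1), product (−1)^260 = +1.
Check: (78/263) = +1 by Zolotarev.

+1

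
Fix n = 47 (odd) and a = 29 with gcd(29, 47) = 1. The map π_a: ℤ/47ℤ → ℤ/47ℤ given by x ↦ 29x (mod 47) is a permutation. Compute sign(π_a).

-1

Start at x=43: 43 → 25 → 20 → 16 → 41 → 14 → 30 → … (one orbit).
Decompose π into cycles: lengths [46, 1] (2 cycles, including the fixed point 0).
47 − 2 = 45 transpositions; sign(π) = (−1)^45 = -1.
Zolotarev: (29|47) = -1, matching the cycle-count sign.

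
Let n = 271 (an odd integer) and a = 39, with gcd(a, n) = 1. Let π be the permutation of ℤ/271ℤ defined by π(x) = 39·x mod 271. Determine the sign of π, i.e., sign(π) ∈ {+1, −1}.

+1

Trace 57: π^k(57) = [57, 55, 248, 187, 247, 148, 81] for k=0..6.
Cycle lengths of π_39 on ℤ/271ℤ: [45, 45, 45, 45, 45, 45, 1]; 7 cycles in total.
Σ(ℓ_i−1) = 271−7 = 264; sign = (−1)^264 = +1.
Zolotarev: (39|271) = +1, matching the cycle-count sign.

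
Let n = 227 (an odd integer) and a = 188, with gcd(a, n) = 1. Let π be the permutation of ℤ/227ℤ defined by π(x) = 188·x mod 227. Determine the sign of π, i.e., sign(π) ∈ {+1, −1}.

Start at x=19: 19 → 167 → 70 → 221 → 7 → 181 → 205 → … (one orbit).
The orbit structure of x ↦ 188x mod 227: 3 orbits of sizes [113, 113, 1].
Σ(ℓ_i−1) = 227−3 = 224; sign = (−1)^224 = +1.

+1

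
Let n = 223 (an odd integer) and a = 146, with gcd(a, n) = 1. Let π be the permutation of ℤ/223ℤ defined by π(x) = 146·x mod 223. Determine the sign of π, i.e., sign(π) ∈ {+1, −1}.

Trace 41: π^k(41) = [41, 188, 19, 98, 36, 127, 33] for k=0..6.
Cycle type of π: 111×2 + 1; total 3 cycles.
3 cycles on 223: each ℓ→(−1)^(ℓ−1), product (−1)^220 = +1.

+1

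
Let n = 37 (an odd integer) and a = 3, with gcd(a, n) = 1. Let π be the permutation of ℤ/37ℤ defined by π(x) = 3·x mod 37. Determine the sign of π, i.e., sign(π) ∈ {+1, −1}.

Orbit of 28 under x↦3x: [28, 10, 30, 16, 11, 33, 25]… (length divides ord_37(3)).
Cycle lengths of π_3 on ℤ/37ℤ: [18, 18, 1]; 3 cycles in total.
3 cycles on 37: each ℓ→(−1)^(ℓ−1), product (−1)^34 = +1.
The Jacobi symbol (3|37) = +1 (Zolotarev) agrees.

+1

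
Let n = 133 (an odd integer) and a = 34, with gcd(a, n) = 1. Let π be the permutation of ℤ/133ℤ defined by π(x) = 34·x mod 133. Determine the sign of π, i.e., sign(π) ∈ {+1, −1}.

Start at x=64: 64 → 48 → 36 → 27 → 120 → 90 → 1 → … (one orbit).
11 cycles of lengths [18, 18, 18, 18, 18, 18, 18, 2, 2, 2, 1].
133 − 11 = 122 transpositions; sign(π) = (−1)^122 = +1.
(34|133)_J = +1 (Zolotarev's lemma cross-check).

+1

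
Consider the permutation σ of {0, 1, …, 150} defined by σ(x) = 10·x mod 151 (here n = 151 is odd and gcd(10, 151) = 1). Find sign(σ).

+1

Trace 123: π^k(123) = [123, 22, 69, 86, 105, 144, 81] for k=0..6.
The orbit structure of x ↦ 10x mod 151: 3 orbits of sizes [75, 75, 1].
151 − 3 = 148 transpositions; sign(π) = (−1)^148 = +1.
Zolotarev: (10|151) = +1, matching the cycle-count sign.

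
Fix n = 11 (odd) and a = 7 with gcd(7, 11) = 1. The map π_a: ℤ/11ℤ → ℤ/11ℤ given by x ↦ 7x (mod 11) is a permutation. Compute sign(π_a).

Orbit of 9 under x↦7x: [9, 8, 1, 7, 5, 2, 3]… (length divides ord_11(7)).
2 cycles of lengths [10, 1].
Σ(ℓ_i−1) = 11−2 = 9; sign = (−1)^9 = -1.
(7|11)_J = -1 (Zolotarev's lemma cross-check).

-1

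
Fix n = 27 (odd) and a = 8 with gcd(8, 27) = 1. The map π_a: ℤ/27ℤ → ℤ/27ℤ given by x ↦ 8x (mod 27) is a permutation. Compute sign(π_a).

-1

Orbit of 1 under x↦8x: [1, 8, 10, 26, 19, 17]… (length divides ord_27(8)).
π_8 has 8 disjoint cycles with lengths [6, 6, 6, 2, 2, 2, 2, 1] on {0,…,26}.
sign(π) = (−1)^{n − #cycles} = (−1)^{27−8} = (−1)^19 = -1.
(8|27)_J = -1 (Zolotarev's lemma cross-check).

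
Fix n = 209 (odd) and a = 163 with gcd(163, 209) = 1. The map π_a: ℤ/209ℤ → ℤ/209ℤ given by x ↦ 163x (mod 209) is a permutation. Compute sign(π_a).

+1

Orbit of 49 under x↦163x: [49, 45, 20, 125, 102, 115, 144]… (length divides ord_209(163)).
Cycle type of π: 15×12 + 5×2 + 3×6 + 1; total 21 cycles.
With 21 cycles on 209 points, sign = (−1)^{209−21} = +1.
The Jacobi symbol (163|209) = +1 (Zolotarev) agrees.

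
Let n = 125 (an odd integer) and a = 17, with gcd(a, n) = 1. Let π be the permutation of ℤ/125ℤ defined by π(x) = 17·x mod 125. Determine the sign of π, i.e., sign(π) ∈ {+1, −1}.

Orbit of 33 under x↦17x: [33, 61, 37, 4, 68, 31, 27]… (length divides ord_125(17)).
4 cycles of lengths [100, 20, 4, 1].
125 − 4 = 121 transpositions; sign(π) = (−1)^121 = -1.
Via Zolotarev, sign(π_{17}) = (17|125) = -1.

-1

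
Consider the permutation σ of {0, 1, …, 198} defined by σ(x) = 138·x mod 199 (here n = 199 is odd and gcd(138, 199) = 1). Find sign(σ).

-1

Start at x=136: 136 → 62 → 198 → 61 → 60 → 121 → 181 → … (one orbit).
Cycle type of π: 22×9 + 1; total 10 cycles.
Σ(ℓ_i−1) = 199−10 = 189; sign = (−1)^189 = -1.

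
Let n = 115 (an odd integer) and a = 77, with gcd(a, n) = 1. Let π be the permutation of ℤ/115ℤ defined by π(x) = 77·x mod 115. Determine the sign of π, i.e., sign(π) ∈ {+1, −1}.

-1

Start at x=58: 58 → 96 → 32 → 49 → 93 → 31 → 87 → … (one orbit).
Decompose π into cycles: lengths [44, 44, 11, 11, 4, 1] (6 cycles, including the fixed point 0).
6 cycles on 115: each ℓ→(−1)^(ℓ−1), product (−1)^109 = -1.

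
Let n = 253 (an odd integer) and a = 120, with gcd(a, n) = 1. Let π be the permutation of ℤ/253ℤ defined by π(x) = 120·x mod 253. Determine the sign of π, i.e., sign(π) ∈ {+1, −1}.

Start at x=109: 109 → 177 → 241 → 78 → 252 → 133 → 21 → … (one orbit).
17 cycles of lengths [22, 22, 22, 22, 22, 22, 22, 22, 22, 22, 22, 2, 2, 2, 2, 2, 1].
253 − 17 = 236 transpositions; sign(π) = (−1)^236 = +1.

+1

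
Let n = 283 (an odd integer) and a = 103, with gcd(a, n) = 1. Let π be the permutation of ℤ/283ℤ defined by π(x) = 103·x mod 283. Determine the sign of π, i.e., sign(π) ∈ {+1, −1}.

+1

Trace 105: π^k(105) = [105, 61, 57, 211, 225, 252, 203] for k=0..6.
Cycle lengths of π_103 on ℤ/283ℤ: [141, 141, 1]; 3 cycles in total.
3 cycles on 283: each ℓ→(−1)^(ℓ−1), product (−1)^280 = +1.
Check: (103/283) = +1 by Zolotarev.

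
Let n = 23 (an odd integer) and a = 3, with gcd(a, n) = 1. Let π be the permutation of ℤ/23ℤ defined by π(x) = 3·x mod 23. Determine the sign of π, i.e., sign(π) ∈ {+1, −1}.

+1

Orbit of 6 under x↦3x: [6, 18, 8, 1, 3, 9, 4]… (length divides ord_23(3)).
3 cycles of lengths [11, 11, 1].
23 − 3 = 20 transpositions; sign(π) = (−1)^20 = +1.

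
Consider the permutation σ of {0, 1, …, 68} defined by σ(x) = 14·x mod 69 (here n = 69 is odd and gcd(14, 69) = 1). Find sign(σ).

Orbit of 38 under x↦14x: [38, 49, 65, 13, 44, 64, 68]… (length divides ord_69(14)).
π_14 has 5 disjoint cycles with lengths [22, 22, 22, 2, 1] on {0,…,68}.
69 − 5 = 64 transpositions; sign(π) = (−1)^64 = +1.
(14|69)_J = +1 (Zolotarev's lemma cross-check).

+1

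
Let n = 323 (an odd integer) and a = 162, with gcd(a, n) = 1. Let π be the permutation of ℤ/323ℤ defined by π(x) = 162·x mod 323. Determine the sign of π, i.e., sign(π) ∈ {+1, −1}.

-1

Start at x=257: 257 → 290 → 145 → 234 → 117 → 220 → 110 → … (one orbit).
The orbit structure of x ↦ 162x mod 323: 8 orbits of sizes [72, 72, 72, 72, 18, 8, 8, 1].
n − c = 323 − 8 = 315; sign = (−1)^315 = -1.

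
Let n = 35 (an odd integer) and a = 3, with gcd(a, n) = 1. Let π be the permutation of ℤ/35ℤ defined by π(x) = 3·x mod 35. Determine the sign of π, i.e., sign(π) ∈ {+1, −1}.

+1

Trace 1: π^k(1) = [1, 3, 9, 27, 11, 33, 29] for k=0..6.
Cycle lengths of π_3 on ℤ/35ℤ: [12, 12, 6, 4, 1]; 5 cycles in total.
sign(π) = (−1)^{n − #cycles} = (−1)^{35−5} = (−1)^30 = +1.
The Jacobi symbol (3|35) = +1 (Zolotarev) agrees.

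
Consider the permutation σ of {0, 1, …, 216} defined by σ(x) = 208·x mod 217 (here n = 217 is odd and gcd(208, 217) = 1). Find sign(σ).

+1

Start at x=51: 51 → 192 → 8 → 145 → 214 → 27 → 191 → … (one orbit).
Cycle type of π: 30×7 + 6 + 1; total 9 cycles.
n − c = 217 − 9 = 208; sign = (−1)^208 = +1.
Check: (208/217) = +1 by Zolotarev.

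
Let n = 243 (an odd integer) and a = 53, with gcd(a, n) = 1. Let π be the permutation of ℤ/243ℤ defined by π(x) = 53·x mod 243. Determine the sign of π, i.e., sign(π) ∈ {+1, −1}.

Orbit of 80 under x↦53x: [80, 109, 188, 1, 53, 136, 161]… (length divides ord_243(53)).
32 cycles of lengths [18, 18, 18, 18, 18, 18, 18, 18, 18, 6, 6, 6, 6, 6, 6, 6, 6, 6, 2, 2, 2, 2, 2, 2, 2, 2, 2, 2, 2, 2, 2, 1].
Σ(ℓ_i−1) = 243−32 = 211; sign = (−1)^211 = -1.
Zolotarev: (53|243) = -1, matching the cycle-count sign.

-1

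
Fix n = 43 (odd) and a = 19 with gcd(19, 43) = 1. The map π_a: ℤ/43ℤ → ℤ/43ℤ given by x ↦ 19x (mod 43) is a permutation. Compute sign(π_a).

-1

Start at x=15: 15 → 27 → 40 → 29 → 35 → 20 → 36 → … (one orbit).
π_19 has 2 disjoint cycles with lengths [42, 1] on {0,…,42}.
n − c = 43 − 2 = 41; sign = (−1)^41 = -1.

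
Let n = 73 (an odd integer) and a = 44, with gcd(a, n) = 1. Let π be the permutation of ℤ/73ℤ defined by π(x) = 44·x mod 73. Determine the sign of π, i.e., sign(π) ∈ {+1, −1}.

Trace 38: π^k(38) = [38, 66, 57, 26, 49, 39, 37] for k=0..6.
The orbit structure of x ↦ 44x mod 73: 2 orbits of sizes [72, 1].
n − c = 73 − 2 = 71; sign = (−1)^71 = -1.
The Jacobi symbol (44|73) = -1 (Zolotarev) agrees.

-1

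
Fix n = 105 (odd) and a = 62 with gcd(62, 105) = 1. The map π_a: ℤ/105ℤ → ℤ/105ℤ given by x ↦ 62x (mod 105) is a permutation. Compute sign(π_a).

Start at x=62: 62 → 64 → 83 → 1 → 62 (one orbit).
Decompose π into cycles: lengths [4, 4, 4, 4, 4, 4, 4, 4, 4, 4, 4, 4, 4, 4, 4, 4, 4, 4, 4, 4, 4, 2, 2, 2, 2, 2, 2, 2, 2, 2, 2, 1] (32 cycles, including the fixed point 0).
105 − 32 = 73 transpositions; sign(π) = (−1)^73 = -1.

-1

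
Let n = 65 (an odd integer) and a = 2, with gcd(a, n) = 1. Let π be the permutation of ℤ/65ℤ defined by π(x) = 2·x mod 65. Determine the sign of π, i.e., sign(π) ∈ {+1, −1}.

Trace 32: π^k(32) = [32, 64, 63, 61, 57, 49, 33] for k=0..6.
The orbit structure of x ↦ 2x mod 65: 7 orbits of sizes [12, 12, 12, 12, 12, 4, 1].
n − c = 65 − 7 = 58; sign = (−1)^58 = +1.

+1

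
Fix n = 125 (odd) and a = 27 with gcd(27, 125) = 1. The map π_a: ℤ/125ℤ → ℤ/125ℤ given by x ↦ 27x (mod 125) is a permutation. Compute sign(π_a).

Trace 112: π^k(112) = [112, 24, 23, 121, 17, 84, 18] for k=0..6.
The orbit structure of x ↦ 27x mod 125: 4 orbits of sizes [100, 20, 4, 1].
With 4 cycles on 125 points, sign = (−1)^{125−4} = -1.
Via Zolotarev, sign(π_{27}) = (27|125) = -1.

-1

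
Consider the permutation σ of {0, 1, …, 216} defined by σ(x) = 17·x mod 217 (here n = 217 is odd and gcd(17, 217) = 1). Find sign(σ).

+1

Trace 214: π^k(214) = [214, 166, 1, 17, 72, 139, 193] for k=0..6.
Cycle type of π: 30×7 + 6 + 1; total 9 cycles.
9 cycles on 217: each ℓ→(−1)^(ℓ−1), product (−1)^208 = +1.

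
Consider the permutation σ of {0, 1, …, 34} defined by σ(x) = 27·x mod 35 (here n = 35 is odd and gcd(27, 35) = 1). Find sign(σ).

+1

Start at x=1: 1 → 27 → 29 → 13 → 1 (one orbit).
Cycle lengths of π_27 on ℤ/35ℤ: [4, 4, 4, 4, 4, 4, 4, 2, 2, 2, 1]; 11 cycles in total.
11 cycles on 35: each ℓ→(−1)^(ℓ−1), product (−1)^24 = +1.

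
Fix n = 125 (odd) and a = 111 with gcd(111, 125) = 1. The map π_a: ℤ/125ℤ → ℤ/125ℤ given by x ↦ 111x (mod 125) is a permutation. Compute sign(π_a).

+1

Trace 11: π^k(11) = [11, 96, 31, 66, 76, 61, 21] for k=0..6.
13 cycles of lengths [25, 25, 25, 25, 5, 5, 5, 5, 1, 1, 1, 1, 1].
sign(π) = (−1)^{n − #cycles} = (−1)^{125−13} = (−1)^112 = +1.
Zolotarev: (111|125) = +1, matching the cycle-count sign.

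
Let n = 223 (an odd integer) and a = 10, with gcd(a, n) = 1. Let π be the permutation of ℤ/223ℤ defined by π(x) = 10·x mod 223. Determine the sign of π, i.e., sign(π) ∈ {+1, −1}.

Orbit of 1 under x↦10x: [1, 10, 100, 108, 188, 96, 68]… (length divides ord_223(10)).
2 cycles of lengths [222, 1].
n − c = 223 − 2 = 221; sign = (−1)^221 = -1.

-1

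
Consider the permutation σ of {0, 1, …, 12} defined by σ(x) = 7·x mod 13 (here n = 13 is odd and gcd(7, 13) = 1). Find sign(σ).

Trace 12: π^k(12) = [12, 6, 3, 8, 4, 2, 1] for k=0..6.
2 cycles of lengths [12, 1].
With 2 cycles on 13 points, sign = (−1)^{13−2} = -1.
The Jacobi symbol (7|13) = -1 (Zolotarev) agrees.

-1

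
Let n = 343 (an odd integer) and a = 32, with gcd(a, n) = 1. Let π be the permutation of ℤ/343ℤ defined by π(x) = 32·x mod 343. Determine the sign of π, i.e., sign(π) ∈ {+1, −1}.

Orbit of 176 under x↦32x: [176, 144, 149, 309, 284, 170, 295]… (length divides ord_343(32)).
Decompose π into cycles: lengths [147, 147, 21, 21, 3, 3, 1] (7 cycles, including the fixed point 0).
Σ(ℓ_i−1) = 343−7 = 336; sign = (−1)^336 = +1.
Zolotarev: (32|343) = +1, matching the cycle-count sign.

+1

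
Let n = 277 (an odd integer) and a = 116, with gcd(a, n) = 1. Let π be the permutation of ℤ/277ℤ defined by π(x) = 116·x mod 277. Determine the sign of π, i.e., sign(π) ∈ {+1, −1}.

+1

Start at x=160: 160 → 1 → 116 → 160 (one orbit).
93 cycles of lengths [3, 3, 3, 3, 3, 3, 3, 3, 3, 3, 3, 3, 3, 3, 3, 3, 3, 3, 3, 3, 3, 3, 3, 3, 3, 3, 3, 3, 3, 3, 3, 3, 3, 3, 3, 3, 3, 3, 3, 3, 3, 3, 3, 3, 3, 3, 3, 3, 3, 3, 3, 3, 3, 3, 3, 3, 3, 3, 3, 3, 3, 3, 3, 3, 3, 3, 3, 3, 3, 3, 3, 3, 3, 3, 3, 3, 3, 3, 3, 3, 3, 3, 3, 3, 3, 3, 3, 3, 3, 3, 3, 3, 1].
sign(π) = (−1)^{n − #cycles} = (−1)^{277−93} = (−1)^184 = +1.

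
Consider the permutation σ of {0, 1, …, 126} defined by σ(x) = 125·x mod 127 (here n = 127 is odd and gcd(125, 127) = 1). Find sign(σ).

Start at x=126: 126 → 2 → 123 → 8 → 111 → 32 → 63 → … (one orbit).
Cycle type of π: 14×9 + 1; total 10 cycles.
127 − 10 = 117 transpositions; sign(π) = (−1)^117 = -1.
Zolotarev: (125|127) = -1, matching the cycle-count sign.

-1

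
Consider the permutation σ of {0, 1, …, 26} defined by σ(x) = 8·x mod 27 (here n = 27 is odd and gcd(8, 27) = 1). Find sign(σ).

Start at x=10: 10 → 26 → 19 → 17 → 1 → 8 → 10 (one orbit).
Cycle type of π: 6×3 + 2×4 + 1; total 8 cycles.
27 − 8 = 19 transpositions; sign(π) = (−1)^19 = -1.
Check: (8/27) = -1 by Zolotarev.

-1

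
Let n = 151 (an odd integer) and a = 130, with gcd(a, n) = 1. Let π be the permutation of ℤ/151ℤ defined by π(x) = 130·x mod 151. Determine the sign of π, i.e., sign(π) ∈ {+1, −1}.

-1

Orbit of 140 under x↦130x: [140, 80, 132, 97, 77, 44, 133]… (length divides ord_151(130)).
Cycle type of π: 150 + 1; total 2 cycles.
2 cycles on 151: each ℓ→(−1)^(ℓ−1), product (−1)^149 = -1.
Via Zolotarev, sign(π_{130}) = (130|151) = -1.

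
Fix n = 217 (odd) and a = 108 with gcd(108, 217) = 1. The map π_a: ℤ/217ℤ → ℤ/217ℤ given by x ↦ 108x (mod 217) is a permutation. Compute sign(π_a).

+1

Trace 185: π^k(185) = [185, 16, 209, 4, 215, 1, 108] for k=0..6.
Decompose π into cycles: lengths [30, 30, 30, 30, 30, 30, 10, 10, 10, 6, 1] (11 cycles, including the fixed point 0).
11 cycles on 217: each ℓ→(−1)^(ℓ−1), product (−1)^206 = +1.
(108|217)_J = +1 (Zolotarev's lemma cross-check).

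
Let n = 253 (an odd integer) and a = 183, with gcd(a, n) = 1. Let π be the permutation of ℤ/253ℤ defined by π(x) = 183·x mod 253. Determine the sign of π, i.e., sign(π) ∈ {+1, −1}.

+1

Start at x=185: 185 → 206 → 1 → 183 → 93 → 68 → 47 → … (one orbit).
Cycle lengths of π_183 on ℤ/253ℤ: [10, 10, 10, 10, 10, 10, 10, 10, 10, 10, 10, 10, 10, 10, 10, 10, 10, 10, 10, 10, 10, 10, 10, 2, 2, 2, 2, 2, 2, 2, 2, 2, 2, 2, 1]; 35 cycles in total.
sign(π) = (−1)^{n − #cycles} = (−1)^{253−35} = (−1)^218 = +1.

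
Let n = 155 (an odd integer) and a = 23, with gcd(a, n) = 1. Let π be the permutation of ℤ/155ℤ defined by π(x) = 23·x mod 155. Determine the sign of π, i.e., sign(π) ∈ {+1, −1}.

Orbit of 27 under x↦23x: [27, 1, 23, 64, 77, 66, 123]… (length divides ord_155(23)).
Cycle type of π: 20×6 + 10×3 + 4 + 1; total 11 cycles.
Σ(ℓ_i−1) = 155−11 = 144; sign = (−1)^144 = +1.

+1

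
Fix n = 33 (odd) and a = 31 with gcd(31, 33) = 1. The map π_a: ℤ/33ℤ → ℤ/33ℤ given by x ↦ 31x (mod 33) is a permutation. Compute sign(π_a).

Trace 16: π^k(16) = [16, 1, 31, 4, 25] for k=0..4.
9 cycles of lengths [5, 5, 5, 5, 5, 5, 1, 1, 1].
With 9 cycles on 33 points, sign = (−1)^{33−9} = +1.
(31|33)_J = +1 (Zolotarev's lemma cross-check).

+1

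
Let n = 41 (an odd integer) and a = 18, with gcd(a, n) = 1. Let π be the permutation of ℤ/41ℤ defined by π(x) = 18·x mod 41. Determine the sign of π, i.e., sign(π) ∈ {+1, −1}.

+1

Trace 10: π^k(10) = [10, 16, 1, 18, 37] for k=0..4.
9 cycles of lengths [5, 5, 5, 5, 5, 5, 5, 5, 1].
With 9 cycles on 41 points, sign = (−1)^{41−9} = +1.
(18|41)_J = +1 (Zolotarev's lemma cross-check).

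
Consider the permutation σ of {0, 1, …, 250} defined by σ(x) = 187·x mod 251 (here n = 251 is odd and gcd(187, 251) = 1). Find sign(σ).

-1

Trace 188: π^k(188) = [188, 16, 231, 25, 157, 243, 10] for k=0..6.
Decompose π into cycles: lengths [50, 50, 50, 50, 50, 1] (6 cycles, including the fixed point 0).
251 − 6 = 245 transpositions; sign(π) = (−1)^245 = -1.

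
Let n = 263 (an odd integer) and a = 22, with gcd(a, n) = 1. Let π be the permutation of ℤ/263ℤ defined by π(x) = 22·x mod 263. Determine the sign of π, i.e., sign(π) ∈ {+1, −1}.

Orbit of 111 under x↦22x: [111, 75, 72, 6, 132, 11, 242]… (length divides ord_263(22)).
The orbit structure of x ↦ 22x mod 263: 3 orbits of sizes [131, 131, 1].
Σ(ℓ_i−1) = 263−3 = 260; sign = (−1)^260 = +1.
Check: (22/263) = +1 by Zolotarev.

+1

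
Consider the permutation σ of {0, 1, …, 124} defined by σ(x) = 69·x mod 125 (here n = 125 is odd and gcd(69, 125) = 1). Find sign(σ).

Trace 1: π^k(1) = [1, 69, 11, 9, 121, 99, 81] for k=0..6.
7 cycles of lengths [50, 50, 10, 10, 2, 2, 1].
sign(π) = (−1)^{n − #cycles} = (−1)^{125−7} = (−1)^118 = +1.
Check: (69/125) = +1 by Zolotarev.

+1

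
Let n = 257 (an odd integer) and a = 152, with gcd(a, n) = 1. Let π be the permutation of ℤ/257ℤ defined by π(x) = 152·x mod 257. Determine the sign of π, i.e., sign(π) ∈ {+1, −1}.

Trace 42: π^k(42) = [42, 216, 193, 38, 122, 40, 169] for k=0..6.
Decompose π into cycles: lengths [256, 1] (2 cycles, including the fixed point 0).
Σ(ℓ_i−1) = 257−2 = 255; sign = (−1)^255 = -1.

-1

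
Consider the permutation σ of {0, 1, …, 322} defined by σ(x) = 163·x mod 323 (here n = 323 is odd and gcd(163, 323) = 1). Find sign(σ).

-1

Start at x=125: 125 → 26 → 39 → 220 → 7 → 172 → 258 → … (one orbit).
Cycle lengths of π_163 on ℤ/323ℤ: [48, 48, 48, 48, 48, 48, 16, 3, 3, 3, 3, 3, 3, 1]; 14 cycles in total.
sign(π) = (−1)^{n − #cycles} = (−1)^{323−14} = (−1)^309 = -1.
Check: (163/323) = -1 by Zolotarev.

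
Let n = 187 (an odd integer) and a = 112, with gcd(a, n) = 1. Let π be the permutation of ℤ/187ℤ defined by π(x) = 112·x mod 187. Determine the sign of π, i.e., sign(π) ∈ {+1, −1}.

+1

Orbit of 144 under x↦112x: [144, 46, 103, 129, 49, 65, 174]… (length divides ord_187(112)).
The orbit structure of x ↦ 112x mod 187: 5 orbits of sizes [80, 80, 16, 10, 1].
187 − 5 = 182 transpositions; sign(π) = (−1)^182 = +1.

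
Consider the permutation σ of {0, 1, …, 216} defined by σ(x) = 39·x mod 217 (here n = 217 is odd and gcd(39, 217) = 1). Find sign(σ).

Trace 1: π^k(1) = [1, 39, 2, 78, 4, 156, 8] for k=0..6.
Decompose π into cycles: lengths [15, 15, 15, 15, 15, 15, 15, 15, 15, 15, 15, 15, 5, 5, 5, 5, 5, 5, 3, 3, 1] (21 cycles, including the fixed point 0).
Σ(ℓ_i−1) = 217−21 = 196; sign = (−1)^196 = +1.
(39|217)_J = +1 (Zolotarev's lemma cross-check).

+1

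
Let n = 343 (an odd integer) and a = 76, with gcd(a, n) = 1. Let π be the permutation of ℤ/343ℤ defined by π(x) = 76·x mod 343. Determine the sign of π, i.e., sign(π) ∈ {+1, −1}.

-1

Trace 181: π^k(181) = [181, 36, 335, 78, 97, 169, 153] for k=0..6.
Cycle lengths of π_76 on ℤ/343ℤ: [98, 98, 98, 14, 14, 14, 2, 2, 2, 1]; 10 cycles in total.
Σ(ℓ_i−1) = 343−10 = 333; sign = (−1)^333 = -1.
Check: (76/343) = -1 by Zolotarev.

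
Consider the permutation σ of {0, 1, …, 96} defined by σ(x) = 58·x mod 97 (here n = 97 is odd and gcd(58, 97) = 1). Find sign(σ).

Trace 66: π^k(66) = [66, 45, 88, 60, 85, 80, 81] for k=0..6.
2 cycles of lengths [96, 1].
n − c = 97 − 2 = 95; sign = (−1)^95 = -1.
Check: (58/97) = -1 by Zolotarev.

-1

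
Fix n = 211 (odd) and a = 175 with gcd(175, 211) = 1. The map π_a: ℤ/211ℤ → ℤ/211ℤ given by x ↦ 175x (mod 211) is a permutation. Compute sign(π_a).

-1

Orbit of 20 under x↦175x: [20, 124, 178, 133, 65, 192, 51]… (length divides ord_211(175)).
The orbit structure of x ↦ 175x mod 211: 2 orbits of sizes [210, 1].
sign(π) = (−1)^{n − #cycles} = (−1)^{211−2} = (−1)^209 = -1.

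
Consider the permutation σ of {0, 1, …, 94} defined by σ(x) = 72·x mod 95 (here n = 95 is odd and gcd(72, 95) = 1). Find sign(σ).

Orbit of 88 under x↦72x: [88, 66, 2, 49, 13, 81, 37]… (length divides ord_95(72)).
Cycle lengths of π_72 on ℤ/95ℤ: [36, 36, 18, 4, 1]; 5 cycles in total.
Σ(ℓ_i−1) = 95−5 = 90; sign = (−1)^90 = +1.
Via Zolotarev, sign(π_{72}) = (72|95) = +1.

+1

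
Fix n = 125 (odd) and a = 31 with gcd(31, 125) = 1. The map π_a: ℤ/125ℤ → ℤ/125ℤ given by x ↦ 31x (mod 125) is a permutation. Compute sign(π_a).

Trace 21: π^k(21) = [21, 26, 56, 111, 66, 46, 51] for k=0..6.
Cycle type of π: 25×4 + 5×4 + 1×5; total 13 cycles.
Σ(ℓ_i−1) = 125−13 = 112; sign = (−1)^112 = +1.
(31|125)_J = +1 (Zolotarev's lemma cross-check).

+1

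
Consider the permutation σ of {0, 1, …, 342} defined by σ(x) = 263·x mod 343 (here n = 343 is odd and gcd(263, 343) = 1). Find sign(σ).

Orbit of 295 under x↦263x: [295, 67, 128, 50, 116, 324, 148]… (length divides ord_343(263)).
The orbit structure of x ↦ 263x mod 343: 31 orbits of sizes [21, 21, 21, 21, 21, 21, 21, 21, 21, 21, 21, 21, 21, 21, 3, 3, 3, 3, 3, 3, 3, 3, 3, 3, 3, 3, 3, 3, 3, 3, 1].
343 − 31 = 312 transpositions; sign(π) = (−1)^312 = +1.
(263|343)_J = +1 (Zolotarev's lemma cross-check).

+1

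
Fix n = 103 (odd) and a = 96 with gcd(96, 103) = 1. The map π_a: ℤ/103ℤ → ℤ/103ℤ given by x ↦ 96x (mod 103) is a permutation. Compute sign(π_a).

Trace 31: π^k(31) = [31, 92, 77, 79, 65, 60, 95] for k=0..6.
2 cycles of lengths [102, 1].
103 − 2 = 101 transpositions; sign(π) = (−1)^101 = -1.
The Jacobi symbol (96|103) = -1 (Zolotarev) agrees.

-1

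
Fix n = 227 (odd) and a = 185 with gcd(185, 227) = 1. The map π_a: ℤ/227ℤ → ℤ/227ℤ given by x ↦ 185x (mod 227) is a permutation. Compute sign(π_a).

Trace 109: π^k(109) = [109, 189, 7, 160, 90, 79, 87] for k=0..6.
Cycle type of π: 113×2 + 1; total 3 cycles.
3 cycles on 227: each ℓ→(−1)^(ℓ−1), product (−1)^224 = +1.
Via Zolotarev, sign(π_{185}) = (185|227) = +1.

+1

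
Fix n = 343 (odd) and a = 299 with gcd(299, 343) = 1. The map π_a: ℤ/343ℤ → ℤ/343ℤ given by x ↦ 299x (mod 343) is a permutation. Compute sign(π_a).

-1

Start at x=3: 3 → 211 → 320 → 326 → 62 → 16 → 325 → … (one orbit).
4 cycles of lengths [294, 42, 6, 1].
n − c = 343 − 4 = 339; sign = (−1)^339 = -1.
Via Zolotarev, sign(π_{299}) = (299|343) = -1.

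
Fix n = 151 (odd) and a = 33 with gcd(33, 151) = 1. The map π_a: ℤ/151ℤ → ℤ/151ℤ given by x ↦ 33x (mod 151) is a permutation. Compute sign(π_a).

-1

Trace 33: π^k(33) = [33, 32, 150, 118, 119, 1] for k=0..5.
Cycle lengths of π_33 on ℤ/151ℤ: [6, 6, 6, 6, 6, 6, 6, 6, 6, 6, 6, 6, 6, 6, 6, 6, 6, 6, 6, 6, 6, 6, 6, 6, 6, 1]; 26 cycles in total.
26 cycles on 151: each ℓ→(−1)^(ℓ−1), product (−1)^125 = -1.
Check: (33/151) = -1 by Zolotarev.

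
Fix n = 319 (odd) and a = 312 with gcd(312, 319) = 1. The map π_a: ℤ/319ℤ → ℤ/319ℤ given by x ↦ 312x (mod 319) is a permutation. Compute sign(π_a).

Trace 45: π^k(45) = [45, 4, 291, 196, 223, 34, 81] for k=0..6.
Cycle lengths of π_312 on ℤ/319ℤ: [70, 70, 70, 70, 14, 14, 5, 5, 1]; 9 cycles in total.
319 − 9 = 310 transpositions; sign(π) = (−1)^310 = +1.

+1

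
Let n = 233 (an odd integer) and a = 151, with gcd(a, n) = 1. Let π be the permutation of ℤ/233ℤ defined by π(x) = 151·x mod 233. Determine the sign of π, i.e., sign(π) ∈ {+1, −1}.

Start at x=200: 200 → 143 → 157 → 174 → 178 → 83 → 184 → … (one orbit).
Decompose π into cycles: lengths [232, 1] (2 cycles, including the fixed point 0).
n − c = 233 − 2 = 231; sign = (−1)^231 = -1.

-1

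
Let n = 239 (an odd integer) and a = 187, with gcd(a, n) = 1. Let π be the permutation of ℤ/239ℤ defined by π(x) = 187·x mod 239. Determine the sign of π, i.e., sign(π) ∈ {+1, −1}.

Orbit of 1 under x↦187x: [1, 187, 75, 163, 128, 36, 40]… (length divides ord_239(187)).
The orbit structure of x ↦ 187x mod 239: 15 orbits of sizes [17, 17, 17, 17, 17, 17, 17, 17, 17, 17, 17, 17, 17, 17, 1].
n − c = 239 − 15 = 224; sign = (−1)^224 = +1.
The Jacobi symbol (187|239) = +1 (Zolotarev) agrees.

+1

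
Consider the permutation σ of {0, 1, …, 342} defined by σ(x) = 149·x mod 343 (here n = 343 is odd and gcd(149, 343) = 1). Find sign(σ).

Orbit of 263 under x↦149x: [263, 85, 317, 242, 43, 233, 74]… (length divides ord_343(149)).
The orbit structure of x ↦ 149x mod 343: 7 orbits of sizes [147, 147, 21, 21, 3, 3, 1].
343 − 7 = 336 transpositions; sign(π) = (−1)^336 = +1.

+1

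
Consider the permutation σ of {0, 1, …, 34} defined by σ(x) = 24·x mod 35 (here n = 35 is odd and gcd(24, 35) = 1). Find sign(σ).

-1

Orbit of 19 under x↦24x: [19, 1, 24, 16, 34, 11]… (length divides ord_35(24)).
8 cycles of lengths [6, 6, 6, 6, 6, 2, 2, 1].
With 8 cycles on 35 points, sign = (−1)^{35−8} = -1.
(24|35)_J = -1 (Zolotarev's lemma cross-check).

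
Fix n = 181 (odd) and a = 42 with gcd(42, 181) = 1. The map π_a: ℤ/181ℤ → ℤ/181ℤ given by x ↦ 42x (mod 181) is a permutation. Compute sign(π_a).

+1

Orbit of 1 under x↦42x: [1, 42, 135, 59, 125]… (length divides ord_181(42)).
Cycle type of π: 5×36 + 1; total 37 cycles.
With 37 cycles on 181 points, sign = (−1)^{181−37} = +1.
Check: (42/181) = +1 by Zolotarev.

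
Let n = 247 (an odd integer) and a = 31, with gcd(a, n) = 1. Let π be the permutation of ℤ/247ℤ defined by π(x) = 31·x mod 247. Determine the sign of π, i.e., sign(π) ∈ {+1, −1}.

+1

Orbit of 64 under x↦31x: [64, 8, 1, 31, 220, 151, 235]… (length divides ord_247(31)).
Cycle lengths of π_31 on ℤ/247ℤ: [12, 12, 12, 12, 12, 12, 12, 12, 12, 12, 12, 12, 12, 12, 12, 12, 12, 12, 6, 6, 6, 4, 4, 4, 1]; 25 cycles in total.
sign(π) = (−1)^{n − #cycles} = (−1)^{247−25} = (−1)^222 = +1.
The Jacobi symbol (31|247) = +1 (Zolotarev) agrees.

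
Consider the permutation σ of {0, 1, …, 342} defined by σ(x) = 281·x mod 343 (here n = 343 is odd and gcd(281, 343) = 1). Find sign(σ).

Trace 127: π^k(127) = [127, 15, 99, 36, 169, 155, 337] for k=0..6.
Decompose π into cycles: lengths [49, 49, 49, 49, 49, 49, 7, 7, 7, 7, 7, 7, 1, 1, 1, 1, 1, 1, 1] (19 cycles, including the fixed point 0).
343 − 19 = 324 transpositions; sign(π) = (−1)^324 = +1.

+1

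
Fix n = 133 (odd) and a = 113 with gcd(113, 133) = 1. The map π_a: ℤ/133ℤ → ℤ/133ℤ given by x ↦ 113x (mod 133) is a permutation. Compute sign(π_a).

-1

Start at x=113: 113 → 1 → 113 (one orbit).
Cycle type of π: 2×63 + 1×7; total 70 cycles.
133 − 70 = 63 transpositions; sign(π) = (−1)^63 = -1.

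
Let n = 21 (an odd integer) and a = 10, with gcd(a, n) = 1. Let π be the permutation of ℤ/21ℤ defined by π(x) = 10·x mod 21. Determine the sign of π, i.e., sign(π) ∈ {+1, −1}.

-1

Trace 19: π^k(19) = [19, 1, 10, 16, 13, 4] for k=0..5.
Cycle type of π: 6×3 + 1×3; total 6 cycles.
6 cycles on 21: each ℓ→(−1)^(ℓ−1), product (−1)^15 = -1.
(10|21)_J = -1 (Zolotarev's lemma cross-check).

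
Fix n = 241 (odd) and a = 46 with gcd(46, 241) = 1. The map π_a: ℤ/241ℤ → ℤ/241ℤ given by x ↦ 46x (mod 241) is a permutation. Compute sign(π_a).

-1

Start at x=96: 96 → 78 → 214 → 204 → 226 → 33 → 72 → … (one orbit).
The orbit structure of x ↦ 46x mod 241: 2 orbits of sizes [240, 1].
241 − 2 = 239 transpositions; sign(π) = (−1)^239 = -1.
Via Zolotarev, sign(π_{46}) = (46|241) = -1.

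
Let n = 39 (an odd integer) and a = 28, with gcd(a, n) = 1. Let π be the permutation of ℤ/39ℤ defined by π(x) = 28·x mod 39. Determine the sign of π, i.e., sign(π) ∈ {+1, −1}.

Orbit of 37 under x↦28x: [37, 22, 31, 10, 7, 1, 28]… (length divides ord_39(28)).
Decompose π into cycles: lengths [12, 12, 12, 1, 1, 1] (6 cycles, including the fixed point 0).
sign(π) = (−1)^{n − #cycles} = (−1)^{39−6} = (−1)^33 = -1.

-1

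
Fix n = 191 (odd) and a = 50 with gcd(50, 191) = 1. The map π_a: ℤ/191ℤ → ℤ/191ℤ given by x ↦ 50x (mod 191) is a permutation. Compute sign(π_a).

+1

Orbit of 9 under x↦50x: [9, 68, 153, 10, 118, 170, 96]… (length divides ord_191(50)).
Cycle type of π: 95×2 + 1; total 3 cycles.
191 − 3 = 188 transpositions; sign(π) = (−1)^188 = +1.
Check: (50/191) = +1 by Zolotarev.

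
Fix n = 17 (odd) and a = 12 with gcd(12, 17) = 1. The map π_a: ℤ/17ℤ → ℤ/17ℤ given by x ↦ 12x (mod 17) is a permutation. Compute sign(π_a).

-1

Orbit of 5 under x↦12x: [5, 9, 6, 4, 14, 15, 10]… (length divides ord_17(12)).
Cycle type of π: 16 + 1; total 2 cycles.
sign(π) = (−1)^{n − #cycles} = (−1)^{17−2} = (−1)^15 = -1.
Check: (12/17) = -1 by Zolotarev.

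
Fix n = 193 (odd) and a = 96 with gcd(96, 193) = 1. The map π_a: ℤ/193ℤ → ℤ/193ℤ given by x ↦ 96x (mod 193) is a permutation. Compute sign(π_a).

Trace 128: π^k(128) = [128, 129, 32, 177, 8, 189, 2] for k=0..6.
Decompose π into cycles: lengths [96, 96, 1] (3 cycles, including the fixed point 0).
3 cycles on 193: each ℓ→(−1)^(ℓ−1), product (−1)^190 = +1.
Check: (96/193) = +1 by Zolotarev.

+1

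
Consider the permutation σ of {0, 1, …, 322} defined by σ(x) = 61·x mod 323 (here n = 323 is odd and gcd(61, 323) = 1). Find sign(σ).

-1

Trace 283: π^k(283) = [283, 144, 63, 290, 248, 270, 320] for k=0..6.
The orbit structure of x ↦ 61x mod 323: 6 orbits of sizes [144, 144, 16, 9, 9, 1].
sign(π) = (−1)^{n − #cycles} = (−1)^{323−6} = (−1)^317 = -1.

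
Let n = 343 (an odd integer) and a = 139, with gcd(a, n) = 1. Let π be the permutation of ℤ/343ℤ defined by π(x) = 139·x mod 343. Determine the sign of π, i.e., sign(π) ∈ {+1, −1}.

Orbit of 41 under x↦139x: [41, 211, 174, 176, 111, 337, 195]… (length divides ord_343(139)).
Decompose π into cycles: lengths [98, 98, 98, 14, 14, 14, 2, 2, 2, 1] (10 cycles, including the fixed point 0).
sign(π) = (−1)^{n − #cycles} = (−1)^{343−10} = (−1)^333 = -1.
Via Zolotarev, sign(π_{139}) = (139|343) = -1.

-1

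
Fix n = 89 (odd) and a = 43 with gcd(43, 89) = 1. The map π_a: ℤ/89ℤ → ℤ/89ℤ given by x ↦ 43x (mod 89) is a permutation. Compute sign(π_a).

-1

Start at x=76: 76 → 64 → 82 → 55 → 51 → 57 → 48 → … (one orbit).
Decompose π into cycles: lengths [88, 1] (2 cycles, including the fixed point 0).
2 cycles on 89: each ℓ→(−1)^(ℓ−1), product (−1)^87 = -1.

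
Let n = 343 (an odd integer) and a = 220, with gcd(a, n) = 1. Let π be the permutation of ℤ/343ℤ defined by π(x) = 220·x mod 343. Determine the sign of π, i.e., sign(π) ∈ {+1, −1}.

-1

Trace 181: π^k(181) = [181, 32, 180, 155, 143, 247, 146] for k=0..6.
Cycle type of π: 294 + 42 + 6 + 1; total 4 cycles.
343 − 4 = 339 transpositions; sign(π) = (−1)^339 = -1.
Check: (220/343) = -1 by Zolotarev.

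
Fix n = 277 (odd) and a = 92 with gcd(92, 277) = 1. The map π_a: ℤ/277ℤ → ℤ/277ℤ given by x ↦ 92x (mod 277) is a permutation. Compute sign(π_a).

Trace 230: π^k(230) = [230, 108, 241, 12, 273, 186, 215] for k=0..6.
π_92 has 3 disjoint cycles with lengths [138, 138, 1] on {0,…,276}.
n − c = 277 − 3 = 274; sign = (−1)^274 = +1.
Check: (92/277) = +1 by Zolotarev.

+1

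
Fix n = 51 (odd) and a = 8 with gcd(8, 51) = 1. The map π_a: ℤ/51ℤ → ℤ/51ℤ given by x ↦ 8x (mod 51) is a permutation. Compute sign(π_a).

Trace 4: π^k(4) = [4, 32, 1, 8, 13, 2, 16] for k=0..6.
Decompose π into cycles: lengths [8, 8, 8, 8, 8, 8, 2, 1] (8 cycles, including the fixed point 0).
Σ(ℓ_i−1) = 51−8 = 43; sign = (−1)^43 = -1.
The Jacobi symbol (8|51) = -1 (Zolotarev) agrees.

-1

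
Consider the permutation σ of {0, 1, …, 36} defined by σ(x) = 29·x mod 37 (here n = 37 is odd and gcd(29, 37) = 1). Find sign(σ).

-1

Start at x=23: 23 → 1 → 29 → 27 → 6 → 26 → 14 → … (one orbit).
Decompose π into cycles: lengths [12, 12, 12, 1] (4 cycles, including the fixed point 0).
Σ(ℓ_i−1) = 37−4 = 33; sign = (−1)^33 = -1.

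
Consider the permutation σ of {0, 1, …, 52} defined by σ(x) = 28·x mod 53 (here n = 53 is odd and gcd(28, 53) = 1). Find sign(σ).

Start at x=36: 36 → 1 → 28 → 42 → 10 → 15 → 49 → … (one orbit).
The orbit structure of x ↦ 28x mod 53: 5 orbits of sizes [13, 13, 13, 13, 1].
With 5 cycles on 53 points, sign = (−1)^{53−5} = +1.

+1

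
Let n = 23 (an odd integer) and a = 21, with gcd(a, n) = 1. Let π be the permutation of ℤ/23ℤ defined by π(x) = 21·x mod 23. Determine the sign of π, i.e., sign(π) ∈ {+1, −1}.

-1

Orbit of 15 under x↦21x: [15, 16, 14, 18, 10, 3, 17]… (length divides ord_23(21)).
π_21 has 2 disjoint cycles with lengths [22, 1] on {0,…,22}.
Σ(ℓ_i−1) = 23−2 = 21; sign = (−1)^21 = -1.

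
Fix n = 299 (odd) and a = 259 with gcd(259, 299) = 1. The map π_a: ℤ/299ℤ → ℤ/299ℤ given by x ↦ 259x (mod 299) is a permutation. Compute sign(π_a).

+1

Start at x=77: 77 → 209 → 12 → 118 → 64 → 131 → 142 → … (one orbit).
Cycle lengths of π_259 on ℤ/299ℤ: [22, 22, 22, 22, 22, 22, 22, 22, 22, 22, 22, 22, 11, 11, 2, 2, 2, 2, 2, 2, 1]; 21 cycles in total.
Σ(ℓ_i−1) = 299−21 = 278; sign = (−1)^278 = +1.
Zolotarev: (259|299) = +1, matching the cycle-count sign.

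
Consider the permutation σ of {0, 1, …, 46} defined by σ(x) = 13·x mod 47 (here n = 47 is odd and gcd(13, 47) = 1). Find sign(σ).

Orbit of 5 under x↦13x: [5, 18, 46, 34, 19, 12, 15]… (length divides ord_47(13)).
π_13 has 2 disjoint cycles with lengths [46, 1] on {0,…,46}.
47 − 2 = 45 transpositions; sign(π) = (−1)^45 = -1.
Via Zolotarev, sign(π_{13}) = (13|47) = -1.

-1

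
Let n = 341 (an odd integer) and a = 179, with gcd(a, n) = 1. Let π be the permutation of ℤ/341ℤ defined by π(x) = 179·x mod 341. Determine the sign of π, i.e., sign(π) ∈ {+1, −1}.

Trace 169: π^k(169) = [169, 243, 190, 251, 258, 147, 56] for k=0..6.
Cycle type of π: 30×11 + 5×2 + 1; total 14 cycles.
n − c = 341 − 14 = 327; sign = (−1)^327 = -1.
The Jacobi symbol (179|341) = -1 (Zolotarev) agrees.

-1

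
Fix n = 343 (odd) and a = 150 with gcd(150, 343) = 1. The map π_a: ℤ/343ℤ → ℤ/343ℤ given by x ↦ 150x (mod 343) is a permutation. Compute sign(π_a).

Trace 95: π^k(95) = [95, 187, 267, 262, 198, 202, 116] for k=0..6.
Cycle type of π: 294 + 42 + 6 + 1; total 4 cycles.
343 − 4 = 339 transpositions; sign(π) = (−1)^339 = -1.
Via Zolotarev, sign(π_{150}) = (150|343) = -1.

-1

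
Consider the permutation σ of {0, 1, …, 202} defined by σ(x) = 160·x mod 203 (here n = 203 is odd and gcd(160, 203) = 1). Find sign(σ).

+1

Orbit of 195 under x↦160x: [195, 141, 27, 57, 188, 36, 76]… (length divides ord_203(160)).
π_160 has 11 disjoint cycles with lengths [28, 28, 28, 28, 28, 28, 28, 2, 2, 2, 1] on {0,…,202}.
11 cycles on 203: each ℓ→(−1)^(ℓ−1), product (−1)^192 = +1.
Zolotarev: (160|203) = +1, matching the cycle-count sign.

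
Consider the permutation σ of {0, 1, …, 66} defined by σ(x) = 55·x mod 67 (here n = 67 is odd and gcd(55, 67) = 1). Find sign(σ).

+1

Trace 9: π^k(9) = [9, 26, 23, 59, 29, 54, 22] for k=0..6.
Decompose π into cycles: lengths [33, 33, 1] (3 cycles, including the fixed point 0).
Σ(ℓ_i−1) = 67−3 = 64; sign = (−1)^64 = +1.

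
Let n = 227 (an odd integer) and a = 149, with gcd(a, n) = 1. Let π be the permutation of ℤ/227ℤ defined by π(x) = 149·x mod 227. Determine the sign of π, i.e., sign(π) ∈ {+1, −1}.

Start at x=105: 105 → 209 → 42 → 129 → 153 → 97 → 152 → … (one orbit).
Cycle lengths of π_149 on ℤ/227ℤ: [226, 1]; 2 cycles in total.
227 − 2 = 225 transpositions; sign(π) = (−1)^225 = -1.
Via Zolotarev, sign(π_{149}) = (149|227) = -1.

-1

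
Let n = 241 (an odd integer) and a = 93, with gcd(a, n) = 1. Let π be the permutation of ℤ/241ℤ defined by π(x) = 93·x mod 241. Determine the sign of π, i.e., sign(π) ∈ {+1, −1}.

-1

Start at x=233: 233 → 220 → 216 → 85 → 193 → 115 → 91 → … (one orbit).
4 cycles of lengths [80, 80, 80, 1].
4 cycles on 241: each ℓ→(−1)^(ℓ−1), product (−1)^237 = -1.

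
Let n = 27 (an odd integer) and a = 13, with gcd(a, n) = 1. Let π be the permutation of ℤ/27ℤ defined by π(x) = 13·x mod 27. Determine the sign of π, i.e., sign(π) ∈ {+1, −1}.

+1

Start at x=13: 13 → 7 → 10 → 22 → 16 → 19 → 4 → … (one orbit).
7 cycles of lengths [9, 9, 3, 3, 1, 1, 1].
27 − 7 = 20 transpositions; sign(π) = (−1)^20 = +1.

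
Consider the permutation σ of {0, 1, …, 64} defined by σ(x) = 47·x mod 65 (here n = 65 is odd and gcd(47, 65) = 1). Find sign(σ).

+1

Orbit of 18 under x↦47x: [18, 1, 47, 64]… (length divides ord_65(47)).
Cycle type of π: 4×16 + 1; total 17 cycles.
With 17 cycles on 65 points, sign = (−1)^{65−17} = +1.
Zolotarev: (47|65) = +1, matching the cycle-count sign.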